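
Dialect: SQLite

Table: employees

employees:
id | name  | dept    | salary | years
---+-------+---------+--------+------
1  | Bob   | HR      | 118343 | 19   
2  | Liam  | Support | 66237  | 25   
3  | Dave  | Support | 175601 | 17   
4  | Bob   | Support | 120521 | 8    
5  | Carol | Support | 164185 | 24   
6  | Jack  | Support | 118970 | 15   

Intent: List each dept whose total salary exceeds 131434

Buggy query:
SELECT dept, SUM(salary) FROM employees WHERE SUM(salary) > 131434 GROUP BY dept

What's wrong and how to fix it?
Bug: SUM(salary) is an aggregate, but WHERE filters rows before aggregation

Fix: Use HAVING (which filters groups after aggregation) instead of WHERE

Corrected query:
SELECT dept, SUM(salary) FROM employees GROUP BY dept HAVING SUM(salary) > 131434

Result:
dept    | SUM(salary)
--------+------------
Support | 645514     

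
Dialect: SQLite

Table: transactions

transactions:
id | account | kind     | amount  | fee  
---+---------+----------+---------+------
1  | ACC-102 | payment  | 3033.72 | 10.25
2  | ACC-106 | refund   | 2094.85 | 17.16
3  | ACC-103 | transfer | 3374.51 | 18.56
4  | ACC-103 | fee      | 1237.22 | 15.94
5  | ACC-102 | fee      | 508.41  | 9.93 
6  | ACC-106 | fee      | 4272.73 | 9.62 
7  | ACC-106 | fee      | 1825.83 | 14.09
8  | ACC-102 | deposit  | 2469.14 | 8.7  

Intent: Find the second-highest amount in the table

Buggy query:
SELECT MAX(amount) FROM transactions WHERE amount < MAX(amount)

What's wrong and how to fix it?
Bug: MAX(amount) on the right of the comparison is an aggregate-in-WHERE error

Fix: Put the inner MAX in a scalar subquery

Corrected query:
SELECT MAX(amount) FROM transactions WHERE amount < (SELECT MAX(amount) FROM transactions)

Result:
MAX(amount)
-----------
3374.51    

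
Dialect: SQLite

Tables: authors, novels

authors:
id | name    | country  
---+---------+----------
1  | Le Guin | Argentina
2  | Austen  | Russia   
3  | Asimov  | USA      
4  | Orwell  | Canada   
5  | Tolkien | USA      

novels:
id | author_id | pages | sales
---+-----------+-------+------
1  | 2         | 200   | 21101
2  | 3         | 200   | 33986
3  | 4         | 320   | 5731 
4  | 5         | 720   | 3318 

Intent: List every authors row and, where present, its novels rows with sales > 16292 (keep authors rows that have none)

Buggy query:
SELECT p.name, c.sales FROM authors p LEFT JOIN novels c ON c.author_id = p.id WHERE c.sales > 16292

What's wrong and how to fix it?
Bug: Filtering c.sales in WHERE discards the NULL rows produced by LEFT JOIN, turning it into an inner join

Fix: Put 'c.sales > 16292' in the JOIN's ON clause instead of WHERE

Corrected query:
SELECT p.name, c.sales FROM authors p LEFT JOIN novels c ON c.author_id = p.id AND c.sales > 16292

Result:
name    | sales
--------+------
Le Guin | NULL 
Austen  | 21101
Asimov  | 33986
Orwell  | NULL 
Tolkien | NULL 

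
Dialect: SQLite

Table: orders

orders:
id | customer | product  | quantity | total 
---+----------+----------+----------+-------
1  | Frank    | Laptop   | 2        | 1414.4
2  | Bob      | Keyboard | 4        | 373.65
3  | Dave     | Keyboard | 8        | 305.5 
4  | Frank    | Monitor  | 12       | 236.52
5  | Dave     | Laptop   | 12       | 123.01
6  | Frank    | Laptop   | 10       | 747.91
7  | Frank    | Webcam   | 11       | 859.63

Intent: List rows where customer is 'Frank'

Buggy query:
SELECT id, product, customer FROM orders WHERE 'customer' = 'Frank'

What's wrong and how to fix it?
Bug: Single quotes denote string literals in SQL; the column name is being compared as a constant string

Fix: Reference the column as customer without single quotes

Corrected query:
SELECT id, product, customer FROM orders WHERE customer = 'Frank'

Result:
id | product | customer
---+---------+---------
1  | Laptop  | Frank   
4  | Monitor | Frank   
6  | Laptop  | Frank   
7  | Webcam  | Frank   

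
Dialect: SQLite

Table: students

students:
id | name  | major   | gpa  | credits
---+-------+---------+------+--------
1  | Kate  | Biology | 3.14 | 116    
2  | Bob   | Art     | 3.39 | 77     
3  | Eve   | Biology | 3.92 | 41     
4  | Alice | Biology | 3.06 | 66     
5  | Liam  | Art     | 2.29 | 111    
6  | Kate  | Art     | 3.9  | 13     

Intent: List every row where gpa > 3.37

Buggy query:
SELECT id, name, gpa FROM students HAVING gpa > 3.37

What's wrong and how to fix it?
Bug: HAVING filters the output of aggregation, but this query has no GROUP BY and no aggregate functions, so SQLite rejects it (HAVING clause on a non-aggregate query); the condition here is per row

Fix: Replace HAVING with WHERE since the condition applies to individual rows

Corrected query:
SELECT id, name, gpa FROM students WHERE gpa > 3.37

Result:
id | name | gpa 
---+------+-----
2  | Bob  | 3.39
3  | Eve  | 3.92
6  | Kate | 3.9 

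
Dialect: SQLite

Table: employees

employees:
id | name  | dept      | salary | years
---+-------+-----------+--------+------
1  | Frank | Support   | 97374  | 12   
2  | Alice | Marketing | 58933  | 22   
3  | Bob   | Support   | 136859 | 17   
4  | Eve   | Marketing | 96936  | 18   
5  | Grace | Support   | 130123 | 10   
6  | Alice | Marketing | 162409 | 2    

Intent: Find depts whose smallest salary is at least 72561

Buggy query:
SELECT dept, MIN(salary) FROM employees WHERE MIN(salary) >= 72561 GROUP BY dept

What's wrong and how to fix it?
Bug: Aggregates like MIN are computed per group after WHERE runs

Fix: Use HAVING for the per-group MIN condition

Corrected query:
SELECT dept, MIN(salary) FROM employees GROUP BY dept HAVING MIN(salary) >= 72561

Result:
dept    | MIN(salary)
--------+------------
Support | 97374      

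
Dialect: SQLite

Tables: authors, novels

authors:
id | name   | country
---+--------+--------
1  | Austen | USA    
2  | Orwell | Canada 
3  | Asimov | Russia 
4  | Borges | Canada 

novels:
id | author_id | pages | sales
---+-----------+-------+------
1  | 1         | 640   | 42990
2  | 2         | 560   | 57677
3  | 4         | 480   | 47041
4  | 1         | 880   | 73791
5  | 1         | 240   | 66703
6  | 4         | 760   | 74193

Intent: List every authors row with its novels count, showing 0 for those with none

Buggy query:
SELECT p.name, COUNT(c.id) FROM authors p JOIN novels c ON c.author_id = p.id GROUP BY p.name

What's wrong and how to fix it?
Bug: An inner join excludes parents with zero children

Fix: Use LEFT JOIN so parents without children still appear (COUNT(c.id) gives 0)

Corrected query:
SELECT p.name, COUNT(c.id) FROM authors p LEFT JOIN novels c ON c.author_id = p.id GROUP BY p.name

Result:
name   | COUNT(c.id)
-------+------------
Asimov | 0          
Austen | 3          
Borges | 2          
Orwell | 1          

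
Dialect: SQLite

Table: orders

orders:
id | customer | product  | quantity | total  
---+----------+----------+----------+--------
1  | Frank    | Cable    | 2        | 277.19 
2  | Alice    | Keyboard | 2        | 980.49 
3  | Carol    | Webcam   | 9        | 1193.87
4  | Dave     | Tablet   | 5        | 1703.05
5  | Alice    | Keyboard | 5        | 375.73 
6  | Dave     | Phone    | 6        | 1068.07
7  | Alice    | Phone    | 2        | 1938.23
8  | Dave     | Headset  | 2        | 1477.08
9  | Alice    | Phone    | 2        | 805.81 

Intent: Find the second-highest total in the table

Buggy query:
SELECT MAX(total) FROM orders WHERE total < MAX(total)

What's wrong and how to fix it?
Bug: The inner MAX is an aggregate inside WHERE, which is not allowed

Fix: Put the inner MAX in a scalar subquery

Corrected query:
SELECT MAX(total) FROM orders WHERE total < (SELECT MAX(total) FROM orders)

Result:
MAX(total)
----------
1703.05   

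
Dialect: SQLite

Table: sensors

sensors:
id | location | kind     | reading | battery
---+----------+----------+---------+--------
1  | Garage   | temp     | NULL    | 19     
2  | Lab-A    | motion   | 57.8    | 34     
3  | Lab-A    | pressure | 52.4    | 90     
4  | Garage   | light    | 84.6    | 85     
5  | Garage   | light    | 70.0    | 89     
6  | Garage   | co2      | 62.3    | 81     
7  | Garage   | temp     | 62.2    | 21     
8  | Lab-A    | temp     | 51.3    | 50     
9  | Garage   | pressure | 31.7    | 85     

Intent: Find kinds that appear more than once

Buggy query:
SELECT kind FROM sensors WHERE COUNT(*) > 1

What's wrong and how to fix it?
Bug: COUNT(*) is an aggregate and cannot be used in WHERE

Fix: GROUP BY kind, then filter groups with HAVING COUNT(*) > 1

Corrected query:
SELECT kind FROM sensors GROUP BY kind HAVING COUNT(*) > 1

Result:
kind    
--------
light   
pressure
temp    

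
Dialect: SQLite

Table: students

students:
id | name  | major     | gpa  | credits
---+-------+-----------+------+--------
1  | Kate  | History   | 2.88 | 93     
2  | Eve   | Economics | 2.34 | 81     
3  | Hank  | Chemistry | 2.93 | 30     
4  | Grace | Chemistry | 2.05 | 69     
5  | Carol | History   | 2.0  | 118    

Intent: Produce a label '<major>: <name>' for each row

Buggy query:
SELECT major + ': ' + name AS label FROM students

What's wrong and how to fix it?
Bug: '+' is numeric addition; on text columns SQLite converts them to 0 instead of concatenating

Fix: Replace + with || to concatenate text

Corrected query:
SELECT major || ': ' || name AS label FROM students

Result:
label           
----------------
History: Kate   
Economics: Eve  
Chemistry: Hank 
Chemistry: Grace
History: Carol  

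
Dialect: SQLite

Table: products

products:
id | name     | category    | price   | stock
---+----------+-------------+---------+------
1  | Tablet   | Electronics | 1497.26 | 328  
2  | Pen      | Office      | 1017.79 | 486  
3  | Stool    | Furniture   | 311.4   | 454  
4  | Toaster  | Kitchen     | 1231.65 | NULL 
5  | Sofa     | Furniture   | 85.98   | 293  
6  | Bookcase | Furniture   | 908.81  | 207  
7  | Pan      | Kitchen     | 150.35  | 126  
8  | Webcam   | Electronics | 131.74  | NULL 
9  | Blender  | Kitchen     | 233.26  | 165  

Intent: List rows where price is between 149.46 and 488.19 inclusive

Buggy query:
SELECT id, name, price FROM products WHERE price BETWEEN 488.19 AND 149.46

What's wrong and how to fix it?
Bug: The bounds are reversed; BETWEEN a AND b requires a <= b to match anything

Fix: Write BETWEEN 149.46 AND 488.19

Corrected query:
SELECT id, name, price FROM products WHERE price BETWEEN 149.46 AND 488.19

Result:
id | name    | price 
---+---------+-------
3  | Stool   | 311.4 
7  | Pan     | 150.35
9  | Blender | 233.26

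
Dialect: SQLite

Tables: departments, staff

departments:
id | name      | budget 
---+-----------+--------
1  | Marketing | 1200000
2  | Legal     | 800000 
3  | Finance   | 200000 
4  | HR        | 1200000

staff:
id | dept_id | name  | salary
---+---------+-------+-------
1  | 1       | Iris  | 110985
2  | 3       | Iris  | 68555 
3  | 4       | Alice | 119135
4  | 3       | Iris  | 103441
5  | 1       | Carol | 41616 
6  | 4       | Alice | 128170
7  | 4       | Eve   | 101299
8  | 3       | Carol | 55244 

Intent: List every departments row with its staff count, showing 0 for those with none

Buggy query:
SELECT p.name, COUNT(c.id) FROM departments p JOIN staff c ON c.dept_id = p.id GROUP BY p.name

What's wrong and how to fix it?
Bug: An inner join excludes parents with zero children

Fix: Switch to LEFT JOIN to retain unmatched parent rows

Corrected query:
SELECT p.name, COUNT(c.id) FROM departments p LEFT JOIN staff c ON c.dept_id = p.id GROUP BY p.name

Result:
name      | COUNT(c.id)
----------+------------
Finance   | 3          
HR        | 3          
Legal     | 0          
Marketing | 2          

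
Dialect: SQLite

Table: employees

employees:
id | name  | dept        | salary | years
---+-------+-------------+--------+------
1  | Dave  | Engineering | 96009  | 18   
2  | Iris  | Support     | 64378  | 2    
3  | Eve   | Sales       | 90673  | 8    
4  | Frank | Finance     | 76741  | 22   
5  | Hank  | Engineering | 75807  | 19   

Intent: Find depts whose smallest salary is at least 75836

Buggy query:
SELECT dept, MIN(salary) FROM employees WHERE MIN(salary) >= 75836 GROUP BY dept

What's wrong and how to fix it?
Bug: Aggregates like MIN are computed per group after WHERE runs

Fix: Use HAVING for the per-group MIN condition

Corrected query:
SELECT dept, MIN(salary) FROM employees GROUP BY dept HAVING MIN(salary) >= 75836

Result:
dept    | MIN(salary)
--------+------------
Finance | 76741      
Sales   | 90673      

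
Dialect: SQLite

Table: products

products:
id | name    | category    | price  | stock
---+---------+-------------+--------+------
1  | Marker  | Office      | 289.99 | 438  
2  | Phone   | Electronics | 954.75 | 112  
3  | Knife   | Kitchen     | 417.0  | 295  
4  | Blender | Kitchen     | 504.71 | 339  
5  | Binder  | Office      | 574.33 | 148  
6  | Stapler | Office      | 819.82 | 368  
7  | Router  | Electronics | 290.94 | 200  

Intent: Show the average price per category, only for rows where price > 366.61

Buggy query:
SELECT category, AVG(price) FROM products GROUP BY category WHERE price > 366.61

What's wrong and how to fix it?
Bug: WHERE cannot follow GROUP BY

Fix: Move the WHERE clause before GROUP BY

Corrected query:
SELECT category, AVG(price) FROM products WHERE price > 366.61 GROUP BY category

Result:
category    | AVG(price)
------------+-----------
Electronics | 954.75    
Kitchen     | 460.855   
Office      | 697.075   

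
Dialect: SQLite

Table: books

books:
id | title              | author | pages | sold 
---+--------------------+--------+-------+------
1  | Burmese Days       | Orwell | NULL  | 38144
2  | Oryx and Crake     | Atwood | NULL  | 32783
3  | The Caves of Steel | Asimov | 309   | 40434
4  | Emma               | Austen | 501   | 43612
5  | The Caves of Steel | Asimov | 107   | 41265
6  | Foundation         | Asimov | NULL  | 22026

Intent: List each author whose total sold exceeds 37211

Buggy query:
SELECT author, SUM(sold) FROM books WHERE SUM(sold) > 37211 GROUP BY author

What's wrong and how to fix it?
Bug: WHERE runs before GROUP BY, so aggregates aren't available there

Fix: Use HAVING (which filters groups after aggregation) instead of WHERE

Corrected query:
SELECT author, SUM(sold) FROM books GROUP BY author HAVING SUM(sold) > 37211

Result:
author | SUM(sold)
-------+----------
Asimov | 103725   
Austen | 43612    
Orwell | 38144    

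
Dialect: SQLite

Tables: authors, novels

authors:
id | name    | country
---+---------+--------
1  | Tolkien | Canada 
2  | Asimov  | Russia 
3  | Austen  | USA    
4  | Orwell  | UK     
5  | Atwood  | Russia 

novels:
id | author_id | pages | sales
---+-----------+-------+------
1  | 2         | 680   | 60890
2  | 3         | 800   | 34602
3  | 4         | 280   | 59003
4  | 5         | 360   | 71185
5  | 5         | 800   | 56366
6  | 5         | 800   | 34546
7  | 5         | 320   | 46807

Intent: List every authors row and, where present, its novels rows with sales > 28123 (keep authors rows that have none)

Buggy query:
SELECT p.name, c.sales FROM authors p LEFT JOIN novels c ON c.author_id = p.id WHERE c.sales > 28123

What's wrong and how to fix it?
Bug: A WHERE condition on the right-hand table after LEFT JOIN drops unmatched parents

Fix: Move the right-table condition into the ON clause so unmatched parents are kept

Corrected query:
SELECT p.name, c.sales FROM authors p LEFT JOIN novels c ON c.author_id = p.id AND c.sales > 28123

Result:
name    | sales
--------+------
Tolkien | NULL 
Asimov  | 60890
Austen  | 34602
Orwell  | 59003
Atwood  | 34546
Atwood  | 46807
Atwood  | 56366
Atwood  | 71185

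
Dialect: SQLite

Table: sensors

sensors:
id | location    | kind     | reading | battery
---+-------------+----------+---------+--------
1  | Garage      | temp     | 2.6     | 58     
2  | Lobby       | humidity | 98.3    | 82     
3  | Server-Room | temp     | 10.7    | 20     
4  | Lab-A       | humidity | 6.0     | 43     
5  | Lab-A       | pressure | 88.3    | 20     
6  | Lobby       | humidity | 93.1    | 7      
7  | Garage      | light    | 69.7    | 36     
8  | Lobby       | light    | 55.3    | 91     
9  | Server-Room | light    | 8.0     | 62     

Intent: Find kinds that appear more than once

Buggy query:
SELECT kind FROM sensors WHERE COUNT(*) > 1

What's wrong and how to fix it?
Bug: COUNT(*) is an aggregate and cannot be used in WHERE

Fix: GROUP BY kind, then filter groups with HAVING COUNT(*) > 1

Corrected query:
SELECT kind FROM sensors GROUP BY kind HAVING COUNT(*) > 1

Result:
kind    
--------
humidity
light   
temp    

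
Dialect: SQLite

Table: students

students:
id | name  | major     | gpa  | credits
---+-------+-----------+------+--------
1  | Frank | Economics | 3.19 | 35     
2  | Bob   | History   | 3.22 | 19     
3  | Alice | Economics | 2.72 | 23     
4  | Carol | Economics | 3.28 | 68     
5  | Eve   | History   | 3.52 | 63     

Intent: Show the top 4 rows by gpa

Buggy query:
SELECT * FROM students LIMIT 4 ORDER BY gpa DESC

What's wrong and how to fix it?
Bug: ORDER BY cannot follow LIMIT; LIMIT is the final clause

Fix: Swap the clauses: ORDER BY first, then LIMIT

Corrected query:
SELECT * FROM students ORDER BY gpa DESC LIMIT 4

Result:
id | name  | major     | gpa  | credits
---+-------+-----------+------+--------
5  | Eve   | History   | 3.52 | 63     
4  | Carol | Economics | 3.28 | 68     
2  | Bob   | History   | 3.22 | 19     
1  | Frank | Economics | 3.19 | 35     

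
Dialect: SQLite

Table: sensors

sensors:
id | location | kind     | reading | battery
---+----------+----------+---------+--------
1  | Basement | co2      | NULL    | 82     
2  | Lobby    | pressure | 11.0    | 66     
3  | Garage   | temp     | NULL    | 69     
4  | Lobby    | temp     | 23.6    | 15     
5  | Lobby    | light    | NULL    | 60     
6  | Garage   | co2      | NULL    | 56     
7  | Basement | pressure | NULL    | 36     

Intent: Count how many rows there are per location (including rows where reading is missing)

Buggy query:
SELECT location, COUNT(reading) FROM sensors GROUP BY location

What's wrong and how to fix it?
Bug: COUNT(column) counts non-NULL values only; rows with NULL reading aren't counted

Fix: Replace COUNT(reading) with COUNT(*)

Corrected query:
SELECT location, COUNT(*) FROM sensors GROUP BY location

Result:
location | COUNT(*)
---------+---------
Basement | 2       
Garage   | 2       
Lobby    | 3       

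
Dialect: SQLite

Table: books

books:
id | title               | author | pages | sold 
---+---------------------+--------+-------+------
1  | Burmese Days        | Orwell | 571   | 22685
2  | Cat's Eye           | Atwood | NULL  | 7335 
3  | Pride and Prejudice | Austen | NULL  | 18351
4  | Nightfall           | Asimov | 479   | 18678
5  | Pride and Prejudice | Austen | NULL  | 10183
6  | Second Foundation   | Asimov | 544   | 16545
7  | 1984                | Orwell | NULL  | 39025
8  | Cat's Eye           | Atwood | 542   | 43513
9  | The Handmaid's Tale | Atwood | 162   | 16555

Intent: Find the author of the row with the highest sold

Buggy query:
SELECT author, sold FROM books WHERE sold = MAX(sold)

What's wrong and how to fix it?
Bug: WHERE is evaluated per row; an aggregate over the whole table isn't defined there

Fix: Wrap MAX in a scalar subquery so WHERE compares against a single value

Corrected query:
SELECT author, sold FROM books WHERE sold = (SELECT MAX(sold) FROM books)

Result:
author | sold 
-------+------
Atwood | 43513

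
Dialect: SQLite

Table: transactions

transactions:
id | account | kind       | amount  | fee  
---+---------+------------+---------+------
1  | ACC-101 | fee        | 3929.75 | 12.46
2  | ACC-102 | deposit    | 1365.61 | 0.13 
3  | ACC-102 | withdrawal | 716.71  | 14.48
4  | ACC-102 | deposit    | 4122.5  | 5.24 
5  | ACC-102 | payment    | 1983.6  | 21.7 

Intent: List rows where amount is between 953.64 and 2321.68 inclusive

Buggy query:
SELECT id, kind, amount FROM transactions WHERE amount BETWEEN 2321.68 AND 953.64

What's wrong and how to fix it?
Bug: The bounds are reversed; BETWEEN a AND b requires a <= b to match anything

Fix: Write BETWEEN 953.64 AND 2321.68

Corrected query:
SELECT id, kind, amount FROM transactions WHERE amount BETWEEN 953.64 AND 2321.68

Result:
id | kind    | amount 
---+---------+--------
2  | deposit | 1365.61
5  | payment | 1983.6 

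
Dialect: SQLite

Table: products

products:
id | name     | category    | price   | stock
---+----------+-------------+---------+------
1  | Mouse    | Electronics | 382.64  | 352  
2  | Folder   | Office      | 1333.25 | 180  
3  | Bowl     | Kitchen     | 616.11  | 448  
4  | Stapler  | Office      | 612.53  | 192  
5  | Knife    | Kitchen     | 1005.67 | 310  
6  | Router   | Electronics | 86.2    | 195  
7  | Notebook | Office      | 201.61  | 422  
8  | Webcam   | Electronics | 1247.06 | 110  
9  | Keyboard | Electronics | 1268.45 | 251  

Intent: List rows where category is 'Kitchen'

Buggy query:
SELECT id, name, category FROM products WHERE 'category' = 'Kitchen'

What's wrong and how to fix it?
Bug: Single quotes denote string literals in SQL; the column name is being compared as a constant string

Fix: Reference the column as category without single quotes

Corrected query:
SELECT id, name, category FROM products WHERE category = 'Kitchen'

Result:
id | name  | category
---+-------+---------
3  | Bowl  | Kitchen 
5  | Knife | Kitchen 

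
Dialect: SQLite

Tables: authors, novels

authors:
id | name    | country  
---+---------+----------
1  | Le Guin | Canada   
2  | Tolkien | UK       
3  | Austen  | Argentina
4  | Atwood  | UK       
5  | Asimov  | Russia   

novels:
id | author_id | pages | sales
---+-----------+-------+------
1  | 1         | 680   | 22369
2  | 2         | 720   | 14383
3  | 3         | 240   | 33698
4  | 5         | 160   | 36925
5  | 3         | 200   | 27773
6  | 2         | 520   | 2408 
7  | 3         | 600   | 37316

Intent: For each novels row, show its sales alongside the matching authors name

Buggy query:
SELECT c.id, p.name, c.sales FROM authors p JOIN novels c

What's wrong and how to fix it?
Bug: JOIN with no ON clause produces a cartesian product; every novels row pairs with every authors row

Fix: Specify the join condition linking the foreign key to the parent id

Corrected query:
SELECT c.id, p.name, c.sales FROM authors p JOIN novels c ON c.author_id = p.id

Result:
id | name    | sales
---+---------+------
1  | Le Guin | 22369
2  | Tolkien | 14383
3  | Austen  | 33698
4  | Asimov  | 36925
5  | Austen  | 27773
6  | Tolkien | 2408 
7  | Austen  | 37316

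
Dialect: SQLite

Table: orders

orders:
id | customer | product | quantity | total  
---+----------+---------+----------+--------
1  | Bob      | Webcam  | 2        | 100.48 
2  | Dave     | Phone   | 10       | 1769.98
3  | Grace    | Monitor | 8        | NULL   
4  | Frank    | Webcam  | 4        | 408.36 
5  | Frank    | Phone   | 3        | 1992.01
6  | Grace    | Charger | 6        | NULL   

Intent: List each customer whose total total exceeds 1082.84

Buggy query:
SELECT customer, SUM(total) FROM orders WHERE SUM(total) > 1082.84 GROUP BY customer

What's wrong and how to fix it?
Bug: WHERE runs before GROUP BY, so aggregates aren't available there

Fix: Use HAVING (which filters groups after aggregation) instead of WHERE

Corrected query:
SELECT customer, SUM(total) FROM orders GROUP BY customer HAVING SUM(total) > 1082.84

Result:
customer | SUM(total)
---------+-----------
Dave     | 1769.98   
Frank    | 2400.37   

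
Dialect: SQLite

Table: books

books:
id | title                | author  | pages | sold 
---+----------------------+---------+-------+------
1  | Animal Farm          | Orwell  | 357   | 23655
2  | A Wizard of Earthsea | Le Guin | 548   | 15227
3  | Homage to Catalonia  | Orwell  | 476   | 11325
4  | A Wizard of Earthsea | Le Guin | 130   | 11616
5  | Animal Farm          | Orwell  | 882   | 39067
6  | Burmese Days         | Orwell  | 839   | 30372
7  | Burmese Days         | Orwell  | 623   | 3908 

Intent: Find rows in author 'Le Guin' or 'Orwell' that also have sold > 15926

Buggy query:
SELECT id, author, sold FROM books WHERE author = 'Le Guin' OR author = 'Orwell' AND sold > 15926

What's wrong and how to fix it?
Bug: AND binds tighter than OR, so this parses as author = 'Le Guin' OR (author = 'Orwell' AND sold > 15926)

Fix: Group the OR with parentheses (or use IN), then AND the threshold

Corrected query:
SELECT id, author, sold FROM books WHERE (author = 'Le Guin' OR author = 'Orwell') AND sold > 15926

Result:
id | author | sold 
---+--------+------
1  | Orwell | 23655
5  | Orwell | 39067
6  | Orwell | 30372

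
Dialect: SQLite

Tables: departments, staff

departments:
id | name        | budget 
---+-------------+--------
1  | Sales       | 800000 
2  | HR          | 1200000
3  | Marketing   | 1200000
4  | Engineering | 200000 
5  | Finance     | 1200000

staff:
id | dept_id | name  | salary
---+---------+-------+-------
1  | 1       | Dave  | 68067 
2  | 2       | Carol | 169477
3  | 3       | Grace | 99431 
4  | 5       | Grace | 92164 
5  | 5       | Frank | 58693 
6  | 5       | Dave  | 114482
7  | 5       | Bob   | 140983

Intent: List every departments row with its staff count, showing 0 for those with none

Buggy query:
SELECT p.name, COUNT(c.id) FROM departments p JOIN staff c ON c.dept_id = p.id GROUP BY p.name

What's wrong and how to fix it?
Bug: An inner join excludes parents with zero children

Fix: Use LEFT JOIN so parents without children still appear (COUNT(c.id) gives 0)

Corrected query:
SELECT p.name, COUNT(c.id) FROM departments p LEFT JOIN staff c ON c.dept_id = p.id GROUP BY p.name

Result:
name        | COUNT(c.id)
------------+------------
Engineering | 0          
Finance     | 4          
HR          | 1          
Marketing   | 1          
Sales       | 1          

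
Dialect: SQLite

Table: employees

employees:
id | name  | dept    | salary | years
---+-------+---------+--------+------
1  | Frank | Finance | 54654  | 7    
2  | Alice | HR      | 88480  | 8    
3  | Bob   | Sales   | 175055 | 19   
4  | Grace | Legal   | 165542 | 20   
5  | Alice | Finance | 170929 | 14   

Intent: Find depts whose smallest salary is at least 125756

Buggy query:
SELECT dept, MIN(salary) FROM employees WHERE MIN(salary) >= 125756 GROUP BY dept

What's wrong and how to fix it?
Bug: MIN() in WHERE is a misuse of aggregate

Fix: Replace WHERE with HAVING after the GROUP BY

Corrected query:
SELECT dept, MIN(salary) FROM employees GROUP BY dept HAVING MIN(salary) >= 125756

Result:
dept  | MIN(salary)
------+------------
Legal | 165542     
Sales | 175055     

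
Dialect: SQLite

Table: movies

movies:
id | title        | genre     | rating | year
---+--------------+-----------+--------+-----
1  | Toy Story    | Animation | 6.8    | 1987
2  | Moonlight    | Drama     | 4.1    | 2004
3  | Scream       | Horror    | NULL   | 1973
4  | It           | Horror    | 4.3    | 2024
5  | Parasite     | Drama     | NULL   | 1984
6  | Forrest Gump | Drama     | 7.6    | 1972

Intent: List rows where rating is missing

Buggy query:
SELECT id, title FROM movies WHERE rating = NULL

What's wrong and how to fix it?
Bug: Comparing to NULL with '=' never matches; NULL = NULL is unknown, not true

Fix: Replace '= NULL' with 'IS NULL'

Corrected query:
SELECT id, title FROM movies WHERE rating IS NULL

Result:
id | title   
---+---------
3  | Scream  
5  | Parasite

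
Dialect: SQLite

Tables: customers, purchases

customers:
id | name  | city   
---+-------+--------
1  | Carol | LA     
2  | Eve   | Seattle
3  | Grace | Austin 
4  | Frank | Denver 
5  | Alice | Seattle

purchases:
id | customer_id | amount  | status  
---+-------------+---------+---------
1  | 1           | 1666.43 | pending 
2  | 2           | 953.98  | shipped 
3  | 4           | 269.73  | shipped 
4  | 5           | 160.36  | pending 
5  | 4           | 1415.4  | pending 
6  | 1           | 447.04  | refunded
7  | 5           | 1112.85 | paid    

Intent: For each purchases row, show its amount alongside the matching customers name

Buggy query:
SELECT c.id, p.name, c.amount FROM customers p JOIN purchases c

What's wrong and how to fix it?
Bug: JOIN with no ON clause produces a cartesian product; every purchases row pairs with every customers row

Fix: Specify the join condition linking the foreign key to the parent id

Corrected query:
SELECT c.id, p.name, c.amount FROM customers p JOIN purchases c ON c.customer_id = p.id

Result:
id | name  | amount 
---+-------+--------
1  | Carol | 1666.43
2  | Eve   | 953.98 
3  | Frank | 269.73 
4  | Alice | 160.36 
5  | Frank | 1415.4 
6  | Carol | 447.04 
7  | Alice | 1112.85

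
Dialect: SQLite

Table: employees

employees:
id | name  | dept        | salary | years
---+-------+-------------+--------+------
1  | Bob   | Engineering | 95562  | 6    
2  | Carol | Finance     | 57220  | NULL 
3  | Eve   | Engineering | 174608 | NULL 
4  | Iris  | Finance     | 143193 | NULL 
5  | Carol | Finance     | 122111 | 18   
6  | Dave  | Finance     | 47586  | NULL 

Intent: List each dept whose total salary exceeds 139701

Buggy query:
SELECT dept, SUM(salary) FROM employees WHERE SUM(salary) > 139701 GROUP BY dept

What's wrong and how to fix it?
Bug: WHERE runs before GROUP BY, so aggregates aren't available there

Fix: Move the aggregate condition to a HAVING clause

Corrected query:
SELECT dept, SUM(salary) FROM employees GROUP BY dept HAVING SUM(salary) > 139701

Result:
dept        | SUM(salary)
------------+------------
Engineering | 270170     
Finance     | 370110     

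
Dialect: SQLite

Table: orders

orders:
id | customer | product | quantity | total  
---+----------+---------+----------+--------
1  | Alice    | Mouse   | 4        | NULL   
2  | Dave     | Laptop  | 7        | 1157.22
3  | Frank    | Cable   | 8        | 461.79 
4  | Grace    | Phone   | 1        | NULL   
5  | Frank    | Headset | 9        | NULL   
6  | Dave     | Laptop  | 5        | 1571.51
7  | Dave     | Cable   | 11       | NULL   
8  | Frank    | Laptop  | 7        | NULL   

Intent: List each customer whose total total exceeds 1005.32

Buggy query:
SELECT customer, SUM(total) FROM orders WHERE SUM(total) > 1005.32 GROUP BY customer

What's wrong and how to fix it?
Bug: Aggregate functions cannot appear in a WHERE clause

Fix: Move the aggregate condition to a HAVING clause

Corrected query:
SELECT customer, SUM(total) FROM orders GROUP BY customer HAVING SUM(total) > 1005.32

Result:
customer | SUM(total)
---------+-----------
Dave     | 2728.73   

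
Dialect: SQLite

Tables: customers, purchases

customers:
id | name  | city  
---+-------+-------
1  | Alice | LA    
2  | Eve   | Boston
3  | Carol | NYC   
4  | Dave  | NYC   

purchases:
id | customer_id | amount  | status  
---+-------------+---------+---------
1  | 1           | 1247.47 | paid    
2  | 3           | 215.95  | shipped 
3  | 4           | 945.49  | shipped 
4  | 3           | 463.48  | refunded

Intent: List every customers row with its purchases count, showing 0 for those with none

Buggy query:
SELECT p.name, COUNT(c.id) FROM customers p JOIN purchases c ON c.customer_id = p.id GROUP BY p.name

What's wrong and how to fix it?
Bug: INNER JOIN drops customers rows that have no matching purchases rows

Fix: Switch to LEFT JOIN to retain unmatched parent rows

Corrected query:
SELECT p.name, COUNT(c.id) FROM customers p LEFT JOIN purchases c ON c.customer_id = p.id GROUP BY p.name

Result:
name  | COUNT(c.id)
------+------------
Alice | 1          
Carol | 2          
Dave  | 1          
Eve   | 0          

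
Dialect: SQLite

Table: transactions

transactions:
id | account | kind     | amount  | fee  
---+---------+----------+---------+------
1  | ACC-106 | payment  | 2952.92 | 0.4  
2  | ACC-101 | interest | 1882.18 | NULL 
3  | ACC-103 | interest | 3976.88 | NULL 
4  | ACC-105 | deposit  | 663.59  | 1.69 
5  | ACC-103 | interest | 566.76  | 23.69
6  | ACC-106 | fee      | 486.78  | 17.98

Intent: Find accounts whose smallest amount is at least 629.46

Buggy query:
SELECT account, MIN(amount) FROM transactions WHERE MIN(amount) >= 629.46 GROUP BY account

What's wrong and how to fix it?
Bug: Aggregates like MIN are computed per group after WHERE runs

Fix: Replace WHERE with HAVING after the GROUP BY

Corrected query:
SELECT account, MIN(amount) FROM transactions GROUP BY account HAVING MIN(amount) >= 629.46

Result:
account | MIN(amount)
--------+------------
ACC-101 | 1882.18    
ACC-105 | 663.59     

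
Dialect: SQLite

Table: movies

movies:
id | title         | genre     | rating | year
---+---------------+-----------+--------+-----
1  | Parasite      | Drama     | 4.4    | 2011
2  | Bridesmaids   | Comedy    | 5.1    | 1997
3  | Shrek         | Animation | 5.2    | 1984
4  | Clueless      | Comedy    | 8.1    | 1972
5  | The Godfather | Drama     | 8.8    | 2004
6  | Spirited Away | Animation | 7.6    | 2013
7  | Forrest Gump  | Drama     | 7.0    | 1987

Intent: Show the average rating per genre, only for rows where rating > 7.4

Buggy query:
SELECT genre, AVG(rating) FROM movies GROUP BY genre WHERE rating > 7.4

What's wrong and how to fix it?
Bug: Row-level WHERE must come before GROUP BY in the clause order

Fix: Place WHERE between FROM and GROUP BY

Corrected query:
SELECT genre, AVG(rating) FROM movies WHERE rating > 7.4 GROUP BY genre

Result:
genre     | AVG(rating)
----------+------------
Animation | 7.6        
Comedy    | 8.1        
Drama     | 8.8        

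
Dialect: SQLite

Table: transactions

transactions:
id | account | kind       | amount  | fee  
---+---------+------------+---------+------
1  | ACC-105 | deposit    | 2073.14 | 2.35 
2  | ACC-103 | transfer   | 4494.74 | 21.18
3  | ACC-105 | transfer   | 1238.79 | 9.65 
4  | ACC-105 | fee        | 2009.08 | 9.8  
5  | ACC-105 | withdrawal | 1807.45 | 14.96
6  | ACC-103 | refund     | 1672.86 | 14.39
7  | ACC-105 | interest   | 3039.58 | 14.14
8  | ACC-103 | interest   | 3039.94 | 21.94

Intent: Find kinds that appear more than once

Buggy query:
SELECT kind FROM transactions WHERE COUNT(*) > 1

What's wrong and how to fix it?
Bug: WHERE can't reference COUNT(*); aggregates are computed after WHERE

Fix: Group first, then use HAVING for the count condition

Corrected query:
SELECT kind FROM transactions GROUP BY kind HAVING COUNT(*) > 1

Result:
kind    
--------
interest
transfer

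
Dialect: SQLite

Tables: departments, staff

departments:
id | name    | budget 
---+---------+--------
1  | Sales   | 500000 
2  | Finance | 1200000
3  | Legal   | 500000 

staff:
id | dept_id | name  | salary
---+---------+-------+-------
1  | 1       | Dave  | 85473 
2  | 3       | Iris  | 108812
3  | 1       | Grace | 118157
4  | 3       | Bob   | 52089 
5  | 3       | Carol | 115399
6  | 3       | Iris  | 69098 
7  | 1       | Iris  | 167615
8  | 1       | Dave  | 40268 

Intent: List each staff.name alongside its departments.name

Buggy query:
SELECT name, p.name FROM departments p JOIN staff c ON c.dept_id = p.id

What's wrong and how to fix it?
Bug: Both tables have a 'name' column; the unqualified reference is ambiguous

Fix: Prefix ambiguous columns with the table alias

Corrected query:
SELECT c.name, p.name FROM departments p JOIN staff c ON c.dept_id = p.id

Result:
name  | name 
------+------
Dave  | Sales
Iris  | Legal
Grace | Sales
Bob   | Legal
Carol | Legal
Iris  | Legal
Iris  | Sales
Dave  | Sales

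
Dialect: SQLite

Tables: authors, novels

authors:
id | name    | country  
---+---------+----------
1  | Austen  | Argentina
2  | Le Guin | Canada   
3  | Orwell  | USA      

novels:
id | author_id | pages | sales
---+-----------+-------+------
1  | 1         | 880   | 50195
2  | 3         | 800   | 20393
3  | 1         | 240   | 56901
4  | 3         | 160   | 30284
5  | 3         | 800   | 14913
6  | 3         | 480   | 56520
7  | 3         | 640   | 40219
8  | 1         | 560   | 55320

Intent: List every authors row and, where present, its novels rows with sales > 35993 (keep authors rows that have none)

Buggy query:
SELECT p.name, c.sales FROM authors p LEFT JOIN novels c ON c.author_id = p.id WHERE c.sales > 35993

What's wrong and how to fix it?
Bug: A WHERE condition on the right-hand table after LEFT JOIN drops unmatched parents

Fix: Move the right-table condition into the ON clause so unmatched parents are kept

Corrected query:
SELECT p.name, c.sales FROM authors p LEFT JOIN novels c ON c.author_id = p.id AND c.sales > 35993

Result:
name    | sales
--------+------
Austen  | 50195
Austen  | 55320
Austen  | 56901
Le Guin | NULL 
Orwell  | 40219
Orwell  | 56520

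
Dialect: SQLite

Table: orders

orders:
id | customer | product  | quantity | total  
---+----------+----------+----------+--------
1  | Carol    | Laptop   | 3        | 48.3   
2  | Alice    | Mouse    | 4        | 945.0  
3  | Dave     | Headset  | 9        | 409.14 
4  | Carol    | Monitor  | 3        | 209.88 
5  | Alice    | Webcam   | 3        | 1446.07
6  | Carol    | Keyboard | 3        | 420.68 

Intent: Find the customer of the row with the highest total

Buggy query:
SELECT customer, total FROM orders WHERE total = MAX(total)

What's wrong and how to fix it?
Bug: WHERE is evaluated per row; an aggregate over the whole table isn't defined there

Fix: Use a subquery: WHERE total = (SELECT MAX(total) FROM orders)

Corrected query:
SELECT customer, total FROM orders WHERE total = (SELECT MAX(total) FROM orders)

Result:
customer | total  
---------+--------
Alice    | 1446.07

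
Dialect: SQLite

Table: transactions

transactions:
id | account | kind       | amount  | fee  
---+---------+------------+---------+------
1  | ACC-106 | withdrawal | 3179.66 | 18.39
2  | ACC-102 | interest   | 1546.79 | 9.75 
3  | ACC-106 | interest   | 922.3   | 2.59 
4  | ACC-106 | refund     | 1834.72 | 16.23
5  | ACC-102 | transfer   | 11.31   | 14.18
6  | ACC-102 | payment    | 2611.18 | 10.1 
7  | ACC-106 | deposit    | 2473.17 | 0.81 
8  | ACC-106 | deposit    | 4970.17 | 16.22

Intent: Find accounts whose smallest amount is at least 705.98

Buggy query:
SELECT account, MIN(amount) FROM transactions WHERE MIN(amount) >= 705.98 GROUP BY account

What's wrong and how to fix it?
Bug: Aggregates like MIN are computed per group after WHERE runs

Fix: Replace WHERE with HAVING after the GROUP BY

Corrected query:
SELECT account, MIN(amount) FROM transactions GROUP BY account HAVING MIN(amount) >= 705.98

Result:
account | MIN(amount)
--------+------------
ACC-106 | 922.3      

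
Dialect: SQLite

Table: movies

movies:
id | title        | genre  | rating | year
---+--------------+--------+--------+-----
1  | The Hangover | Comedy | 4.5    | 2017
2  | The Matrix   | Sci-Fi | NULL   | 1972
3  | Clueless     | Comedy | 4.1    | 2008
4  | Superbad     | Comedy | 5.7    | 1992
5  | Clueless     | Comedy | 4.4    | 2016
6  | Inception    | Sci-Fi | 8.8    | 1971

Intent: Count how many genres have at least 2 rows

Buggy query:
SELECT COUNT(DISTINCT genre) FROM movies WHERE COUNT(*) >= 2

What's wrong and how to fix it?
Bug: COUNT(*) cannot appear in WHERE; the per-group count doesn't exist yet

Fix: Group first with HAVING COUNT(*) >= 2, then COUNT the resulting groups

Corrected query:
SELECT COUNT(*) FROM (SELECT genre FROM movies GROUP BY genre HAVING COUNT(*) >= 2)

Result:
COUNT(*)
--------
2       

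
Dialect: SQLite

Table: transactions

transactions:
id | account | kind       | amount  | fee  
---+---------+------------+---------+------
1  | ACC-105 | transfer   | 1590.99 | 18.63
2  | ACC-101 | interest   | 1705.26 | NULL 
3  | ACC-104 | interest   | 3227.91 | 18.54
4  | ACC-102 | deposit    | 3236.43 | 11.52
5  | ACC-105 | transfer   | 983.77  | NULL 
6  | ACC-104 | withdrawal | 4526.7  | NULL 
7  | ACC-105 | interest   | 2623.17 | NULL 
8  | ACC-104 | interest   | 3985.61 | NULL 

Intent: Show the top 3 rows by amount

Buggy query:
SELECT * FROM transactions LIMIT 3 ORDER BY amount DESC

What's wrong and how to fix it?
Bug: LIMIT must come after ORDER BY

Fix: Sort with ORDER BY, then apply LIMIT

Corrected query:
SELECT * FROM transactions ORDER BY amount DESC LIMIT 3

Result:
id | account | kind       | amount  | fee  
---+---------+------------+---------+------
6  | ACC-104 | withdrawal | 4526.7  | NULL 
8  | ACC-104 | interest   | 3985.61 | NULL 
4  | ACC-102 | deposit    | 3236.43 | 11.52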